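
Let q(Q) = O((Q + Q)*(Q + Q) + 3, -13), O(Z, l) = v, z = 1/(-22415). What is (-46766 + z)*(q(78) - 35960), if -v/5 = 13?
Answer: 7552712514655/4483 ≈ 1.6847e+9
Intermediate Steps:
v = -65 (v = -5*13 = -65)
z = -1/22415 ≈ -4.4613e-5
O(Z, l) = -65
q(Q) = -65
(-46766 + z)*(q(78) - 35960) = (-46766 - 1/22415)*(-65 - 35960) = -1048259891/22415*(-36025) = 7552712514655/4483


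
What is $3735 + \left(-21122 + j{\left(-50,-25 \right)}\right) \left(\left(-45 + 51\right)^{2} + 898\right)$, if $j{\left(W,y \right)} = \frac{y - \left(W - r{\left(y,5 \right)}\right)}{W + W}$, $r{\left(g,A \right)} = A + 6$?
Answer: $- \frac{493113731}{25} \approx -1.9725 \cdot 10^{7}$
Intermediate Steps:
$r{\left(g,A \right)} = 6 + A$
$j{\left(W,y \right)} = \frac{11 + y - W}{2 W}$ ($j{\left(W,y \right)} = \frac{y - \left(-11 + W\right)}{W + W} = \frac{y - \left(-11 + W\right)}{2 W} = \left(11 + y - W\right) \frac{1}{2 W} = \frac{11 + y - W}{2 W}$)
$3735 + \left(-21122 + j{\left(-50,-25 \right)}\right) \left(\left(-45 + 51\right)^{2} + 898\right) = 3735 + \left(-21122 + \frac{11 - 25 - -50}{2 \left(-50\right)}\right) \left(\left(-45 + 51\right)^{2} + 898\right) = 3735 + \left(-21122 + \frac{1}{2} \left(- \frac{1}{50}\right) \left(11 - 25 + 50\right)\right) \left(6^{2} + 898\right) = 3735 + \left(-21122 + \frac{1}{2} \left(- \frac{1}{50}\right) 36\right) \left(36 + 898\right) = 3735 + \left(-21122 - \frac{9}{25}\right) 934 = 3735 - \frac{493207106}{25} = - \frac{493113731}{25}$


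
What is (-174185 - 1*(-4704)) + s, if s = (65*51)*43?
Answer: -26936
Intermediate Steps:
s = 142545 (s = 3315*43 = 142545)
(-174185 - 1*(-4704)) + s = (-174185 - 1*(-4704)) + 142545 = (-174185 + 4704) + 142545 = -169481 + 142545 = -26936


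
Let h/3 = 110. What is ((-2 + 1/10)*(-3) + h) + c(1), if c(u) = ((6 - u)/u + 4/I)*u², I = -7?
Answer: 23809/70 ≈ 340.13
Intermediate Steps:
h = 330 (h = 3*110 = 330)
c(u) = u²*(-4/7 + (6 - u)/u) (c(u) = ((6 - u)/u + 4/(-7))*u² = ((6 - u)/u + 4*(-⅐))*u² = ((6 - u)/u - 4/7)*u² = (-4/7 + (6 - u)/u)*u² = u²*(-4/7 + (6 - u)/u))
((-2 + 1/10)*(-3) + h) + c(1) = ((-2 + 1/10)*(-3) + 330) + (⅐)*1*(42 - 11*1) = ((-2 + ⅒)*(-3) + 330) + (⅐)*1*(42 - 11) = (-19/10*(-3) + 330) + (⅐)*1*31 = (57/10 + 330) + 31/7 = 3357/10 + 31/7 = 23809/70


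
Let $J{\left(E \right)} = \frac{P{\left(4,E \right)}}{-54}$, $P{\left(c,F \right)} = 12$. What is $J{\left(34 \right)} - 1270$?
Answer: $- \frac{11432}{9} \approx -1270.2$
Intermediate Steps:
$J{\left(E \right)} = - \frac{2}{9}$ ($J{\left(E \right)} = \frac{12}{-54} = 12 \left(- \frac{1}{54}\right) = - \frac{2}{9}$)
$J{\left(34 \right)} - 1270 = - \frac{2}{9} - 1270 = - \frac{11432}{9}$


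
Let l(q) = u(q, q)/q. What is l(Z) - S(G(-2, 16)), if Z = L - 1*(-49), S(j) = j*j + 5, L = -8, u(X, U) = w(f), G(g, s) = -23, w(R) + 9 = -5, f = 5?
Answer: -21908/41 ≈ -534.34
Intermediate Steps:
w(R) = -14 (w(R) = -9 - 5 = -14)
u(X, U) = -14
S(j) = 5 + j² (S(j) = j² + 5 = 5 + j²)
Z = 41 (Z = -8 - 1*(-49) = -8 + 49 = 41)
l(q) = -14/q
l(Z) - S(G(-2, 16)) = -14/41 - (5 + (-23)²) = -14*1/41 - (5 + 529) = -14/41 - 1*534 = -14/41 - 534 = -21908/41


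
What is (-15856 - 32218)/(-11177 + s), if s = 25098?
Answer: -48074/13921 ≈ -3.4533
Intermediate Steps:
(-15856 - 32218)/(-11177 + s) = (-15856 - 32218)/(-11177 + 25098) = -48074/13921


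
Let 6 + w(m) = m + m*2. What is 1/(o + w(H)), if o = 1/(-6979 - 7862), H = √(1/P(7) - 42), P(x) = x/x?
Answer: -1321546527/89203566898 - 660765843*I*√41/89203566898 ≈ -0.014815 - 0.04743*I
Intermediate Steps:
P(x) = 1
H = I*√41 (H = √(1/1 - 42) = √(1 - 42) = √(-41) = I*√41 ≈ 6.4031*I)
o = -1/14841 (o = 1/(-14841) = -1/14841 ≈ -6.7381e-5)
w(m) = -6 + 3*m (w(m) = -6 + (m + m*2) = -6 + (m + 2*m) = -6 + 3*m)
1/(o + w(H)) = 1/(-1/14841 + (-6 + 3*(I*√41))) = 1/(-1/14841 + (-6 + 3*I*√41)) = 1/(-89047/14841 + 3*I*√41)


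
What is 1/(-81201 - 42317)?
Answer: -1/123518 ≈ -8.0960e-6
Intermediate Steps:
1/(-81201 - 42317) = 1/(-123518) = -1/123518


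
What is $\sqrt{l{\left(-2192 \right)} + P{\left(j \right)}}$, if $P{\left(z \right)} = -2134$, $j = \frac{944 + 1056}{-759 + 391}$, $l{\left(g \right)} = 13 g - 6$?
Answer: $6 i \sqrt{851} \approx 175.03 i$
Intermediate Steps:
$l{\left(g \right)} = -6 + 13 g$
$j = - \frac{125}{23}$ ($j = \frac{2000}{-368} = 2000 \left(- \frac{1}{368}\right) = - \frac{125}{23} \approx -5.4348$)
$\sqrt{l{\left(-2192 \right)} + P{\left(j \right)}} = \sqrt{\left(-6 + 13 \left(-2192\right)\right) - 2134} = \sqrt{\left(-6 - 28496\right) - 2134} = \sqrt{-28502 - 2134} = \sqrt{-30636} = 6 i \sqrt{851}$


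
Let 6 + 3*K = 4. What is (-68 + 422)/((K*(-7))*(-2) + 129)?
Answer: 1062/359 ≈ 2.9582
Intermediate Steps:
K = -⅔ (K = -2 + (⅓)*4 = -2 + 4/3 = -⅔ ≈ -0.66667)
(-68 + 422)/((K*(-7))*(-2) + 129) = (-68 + 422)/(-⅔*(-7)*(-2) + 129) = 354/((14/3)*(-2) + 129) = 354/(-28/3 + 129) = 354/(359/3) = 354*(3/359) = 1062/359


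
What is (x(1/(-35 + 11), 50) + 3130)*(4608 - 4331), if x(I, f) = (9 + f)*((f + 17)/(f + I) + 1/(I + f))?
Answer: 1066216766/1199 ≈ 8.8926e+5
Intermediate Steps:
x(I, f) = (9 + f)*(1/(I + f) + (17 + f)/(I + f)) (x(I, f) = (9 + f)*((17 + f)/(I + f) + 1/(I + f)) = (9 + f)*(1/(I + f) + (17 + f)/(I + f)))
(x(1/(-35 + 11), 50) + 3130)*(4608 - 4331) = ((162 + 50² + 27*50)/(1/(-35 + 11) + 50) + 3130)*(4608 - 4331) = ((162 + 2500 + 1350)/(1/(-24) + 50) + 3130)*277 = (4012/(-1/24 + 50) + 3130)*277 = (4012/(1199/24) + 3130)*277 = ((24/1199)*4012 + 3130)*277 = (96288/1199 + 3130)*277 = (3849158/1199)*277 = 1066216766/1199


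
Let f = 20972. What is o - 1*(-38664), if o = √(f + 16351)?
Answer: 38664 + 3*√4147 ≈ 38857.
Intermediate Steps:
o = 3*√4147 (o = √(20972 + 16351) = √37323 = 3*√4147 ≈ 193.19)
o - 1*(-38664) = 3*√4147 - 1*(-38664) = 3*√4147 + 38664 = 38664 + 3*√4147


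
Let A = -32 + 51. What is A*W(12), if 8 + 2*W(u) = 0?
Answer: -76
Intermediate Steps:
A = 19
W(u) = -4 (W(u) = -4 + (½)*0 = -4 + 0 = -4)
A*W(12) = 19*(-4) = -76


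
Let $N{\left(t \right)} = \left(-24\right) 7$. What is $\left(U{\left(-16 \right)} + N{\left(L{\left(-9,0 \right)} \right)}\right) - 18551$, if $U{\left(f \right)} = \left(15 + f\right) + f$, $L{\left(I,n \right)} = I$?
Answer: $-18736$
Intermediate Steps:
$U{\left(f \right)} = 15 + 2 f$
$N{\left(t \right)} = -168$
$\left(U{\left(-16 \right)} + N{\left(L{\left(-9,0 \right)} \right)}\right) - 18551 = \left(\left(15 + 2 \left(-16\right)\right) - 168\right) - 18551 = \left(\left(15 - 32\right) - 168\right) - 18551 = \left(-17 - 168\right) - 18551 = -185 - 18551 = -18736$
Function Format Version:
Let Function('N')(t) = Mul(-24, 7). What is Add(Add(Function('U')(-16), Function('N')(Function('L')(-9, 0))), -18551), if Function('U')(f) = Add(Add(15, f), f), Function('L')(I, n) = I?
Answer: -18736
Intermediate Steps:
Function('U')(f) = Add(15, Mul(2, f))
Function('N')(t) = -168
Add(Add(Function('U')(-16), Function('N')(Function('L')(-9, 0))), -18551) = Add(Add(Add(15, Mul(2, -16)), -168), -18551) = Add(Add(Add(15, -32), -168), -18551) = Add(Add(-17, -168), -18551) = Add(-185, -18551) = -18736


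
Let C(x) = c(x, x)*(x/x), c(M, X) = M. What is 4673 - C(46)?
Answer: 4627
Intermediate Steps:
C(x) = x (C(x) = x*(x/x) = x*1 = x)
4673 - C(46) = 4673 - 1*46 = 4673 - 46 = 4627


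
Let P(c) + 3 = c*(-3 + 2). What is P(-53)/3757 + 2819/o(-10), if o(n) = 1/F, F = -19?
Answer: -201228627/3757 ≈ -53561.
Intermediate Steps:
P(c) = -3 - c (P(c) = -3 + c*(-3 + 2) = -3 + c*(-1) = -3 - c)
o(n) = -1/19 (o(n) = 1/(-19) = -1/19)
P(-53)/3757 + 2819/o(-10) = (-3 - 1*(-53))/3757 + 2819/(-1/19) = (-3 + 53)*(1/3757) + 2819*(-19) = 50*(1/3757) - 53561 = 50/3757 - 53561 = -201228627/3757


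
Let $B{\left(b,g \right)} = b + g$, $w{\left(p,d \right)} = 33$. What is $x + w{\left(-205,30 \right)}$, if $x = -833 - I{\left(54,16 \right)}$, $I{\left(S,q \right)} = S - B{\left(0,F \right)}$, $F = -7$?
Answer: $-861$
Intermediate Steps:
$I{\left(S,q \right)} = 7 + S$ ($I{\left(S,q \right)} = S - \left(0 - 7\right) = S - -7 = S + 7 = 7 + S$)
$x = -894$ ($x = -833 - \left(7 + 54\right) = -833 - 61 = -894$)
$x + w{\left(-205,30 \right)} = -894 + 33 = -861$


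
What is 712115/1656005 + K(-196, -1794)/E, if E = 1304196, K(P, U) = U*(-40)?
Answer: 239171793/493094771 ≈ 0.48504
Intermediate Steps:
K(P, U) = -40*U
712115/1656005 + K(-196, -1794)/E = 712115/1656005 - 40*(-1794)/1304196 = 712115*(1/1656005) + 71760*(1/1304196) = 1951/4537 + 5980/108683 = 239171793/493094771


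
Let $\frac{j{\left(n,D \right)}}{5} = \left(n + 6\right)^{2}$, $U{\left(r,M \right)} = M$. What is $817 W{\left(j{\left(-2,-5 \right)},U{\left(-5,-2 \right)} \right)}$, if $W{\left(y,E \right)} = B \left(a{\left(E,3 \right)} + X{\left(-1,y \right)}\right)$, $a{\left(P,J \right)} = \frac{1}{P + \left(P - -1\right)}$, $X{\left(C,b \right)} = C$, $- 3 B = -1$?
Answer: $- \frac{3268}{9} \approx -363.11$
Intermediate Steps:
$B = \frac{1}{3}$ ($B = \left(- \frac{1}{3}\right) \left(-1\right) = \frac{1}{3} \approx 0.33333$)
$j{\left(n,D \right)} = 5 \left(6 + n\right)^{2}$ ($j{\left(n,D \right)} = 5 \left(n + 6\right)^{2} = 5 \left(6 + n\right)^{2}$)
$a{\left(P,J \right)} = \frac{1}{1 + 2 P}$ ($a{\left(P,J \right)} = \frac{1}{P + \left(P + 1\right)} = \frac{1}{P + \left(1 + P\right)} = \frac{1}{1 + 2 P}$)
$W{\left(y,E \right)} = - \frac{1}{3} + \frac{1}{3 \left(1 + 2 E\right)}$ ($W{\left(y,E \right)} = \frac{\frac{1}{1 + 2 E} - 1}{3} = \frac{-1 + \frac{1}{1 + 2 E}}{3} = - \frac{1}{3} + \frac{1}{3 \left(1 + 2 E\right)}$)
$817 W{\left(j{\left(-2,-5 \right)},U{\left(-5,-2 \right)} \right)} = 817 \left(\left(-2\right) \left(-2\right) \frac{1}{3 + 6 \left(-2\right)}\right) = 817 \left(\left(-2\right) \left(-2\right) \frac{1}{3 - 12}\right) = 817 \left(\left(-2\right) \left(-2\right) \frac{1}{-9}\right) = 817 \left(\left(-2\right) \left(-2\right) \left(- \frac{1}{9}\right)\right) = 817 \left(- \frac{4}{9}\right) = - \frac{3268}{9}$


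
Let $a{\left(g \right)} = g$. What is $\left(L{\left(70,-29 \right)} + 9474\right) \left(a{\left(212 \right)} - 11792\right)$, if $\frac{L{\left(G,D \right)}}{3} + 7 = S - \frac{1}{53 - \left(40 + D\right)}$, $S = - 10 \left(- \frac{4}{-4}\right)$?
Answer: $- \frac{763822590}{7} \approx -1.0912 \cdot 10^{8}$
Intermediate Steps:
$S = -10$ ($S = - 10 \left(\left(-4\right) \left(- \frac{1}{4}\right)\right) = \left(-10\right) 1 = -10$)
$L{\left(G,D \right)} = -51 - \frac{3}{13 - D}$ ($L{\left(G,D \right)} = -21 + 3 \left(-10 - \frac{1}{53 - \left(40 + D\right)}\right) = -21 + 3 \left(-10 - \frac{1}{13 - D}\right) = -21 - \left(30 + \frac{3}{13 - D}\right) = -51 - \frac{3}{13 - D}$)
$\left(L{\left(70,-29 \right)} + 9474\right) \left(a{\left(212 \right)} - 11792\right) = \left(\frac{3 \left(222 - -493\right)}{-13 - 29} + 9474\right) \left(212 - 11792\right) = \left(\frac{3 \left(222 + 493\right)}{-42} + 9474\right) \left(-11580\right) = \left(3 \left(- \frac{1}{42}\right) 715 + 9474\right) \left(-11580\right) = \left(- \frac{715}{14} + 9474\right) \left(-11580\right) = \frac{131921}{14} \left(-11580\right) = - \frac{763822590}{7}$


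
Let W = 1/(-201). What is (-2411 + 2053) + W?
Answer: -71959/201 ≈ -358.00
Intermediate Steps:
W = -1/201 ≈ -0.0049751
(-2411 + 2053) + W = (-2411 + 2053) - 1/201 = -358 - 1/201 = -71959/201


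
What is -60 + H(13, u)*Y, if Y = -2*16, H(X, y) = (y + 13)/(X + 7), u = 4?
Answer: -436/5 ≈ -87.200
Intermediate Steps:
H(X, y) = (13 + y)/(7 + X)
Y = -32
-60 + H(13, u)*Y = -60 + ((13 + 4)/(7 + 13))*(-32) = -60 + (17/20)*(-32) = -60 - 136/5 = -436/5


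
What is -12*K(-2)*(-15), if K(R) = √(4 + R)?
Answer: 180*√2 ≈ 254.56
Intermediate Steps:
-12*K(-2)*(-15) = -12*√(4 - 2)*(-15) = -12*√2*(-15) = 180*√2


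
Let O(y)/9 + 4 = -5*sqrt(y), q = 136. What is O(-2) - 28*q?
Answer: -3844 - 45*I*sqrt(2) ≈ -3844.0 - 63.64*I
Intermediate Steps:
O(y) = -36 - 45*sqrt(y) (O(y) = -36 + 9*(-5*sqrt(y)) = -36 - 45*sqrt(y))
O(-2) - 28*q = (-36 - 45*I*sqrt(2)) - 28*136 = (-36 - 45*I*sqrt(2)) - 3808 = -3844 - 45*I*sqrt(2)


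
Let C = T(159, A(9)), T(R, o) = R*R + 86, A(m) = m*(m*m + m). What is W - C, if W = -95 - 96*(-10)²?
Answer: -35062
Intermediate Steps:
A(m) = m*(m + m²) (A(m) = m*(m² + m) = m*(m + m²))
T(R, o) = 86 + R² (T(R, o) = R² + 86 = 86 + R²)
C = 25367 (C = 86 + 159² = 86 + 25281 = 25367)
W = -9695 (W = -95 - 96*100 = -95 - 9600 = -9695)
W - C = -9695 - 1*25367 = -9695 - 25367 = -35062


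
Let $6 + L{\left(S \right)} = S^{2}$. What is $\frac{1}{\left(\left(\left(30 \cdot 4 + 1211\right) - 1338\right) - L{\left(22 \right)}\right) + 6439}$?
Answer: $\frac{1}{5954} \approx 0.00016795$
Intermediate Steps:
$L{\left(S \right)} = -6 + S^{2}$
$\frac{1}{\left(\left(\left(30 \cdot 4 + 1211\right) - 1338\right) - L{\left(22 \right)}\right) + 6439} = \frac{1}{\left(\left(\left(30 \cdot 4 + 1211\right) - 1338\right) - \left(-6 + 22^{2}\right)\right) + 6439} = \frac{1}{\left(\left(\left(120 + 1211\right) - 1338\right) - \left(-6 + 484\right)\right) + 6439} = \frac{1}{\left(\left(1331 - 1338\right) - 478\right) + 6439} = \frac{1}{\left(-7 - 478\right) + 6439} = \frac{1}{-485 + 6439} = \frac{1}{5954}$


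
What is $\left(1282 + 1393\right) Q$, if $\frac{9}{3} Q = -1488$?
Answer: $-1326800$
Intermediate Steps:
$Q = -496$ ($Q = \frac{1}{3} \left(-1488\right) = -496$)
$\left(1282 + 1393\right) Q = \left(1282 + 1393\right) \left(-496\right) = 2675 \left(-496\right) = -1326800$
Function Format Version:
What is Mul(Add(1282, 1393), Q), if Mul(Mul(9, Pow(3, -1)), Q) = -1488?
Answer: -1326800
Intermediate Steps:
Q = -496 (Q = Mul(Rational(1, 3), -1488) = -496)
Mul(Add(1282, 1393), Q) = Mul(Add(1282, 1393), -496) = Mul(2675, -496) = -1326800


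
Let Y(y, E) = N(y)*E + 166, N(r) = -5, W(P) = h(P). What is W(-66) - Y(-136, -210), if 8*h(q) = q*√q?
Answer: -1216 - 33*I*√66/4 ≈ -1216.0 - 67.023*I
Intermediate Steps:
h(q) = q^(3/2)/8 (h(q) = (q*√q)/8 = q^(3/2)/8)
W(P) = P^(3/2)/8
Y(y, E) = 166 - 5*E (Y(y, E) = -5*E + 166 = 166 - 5*E)
W(-66) - Y(-136, -210) = (-66)^(3/2)/8 - (166 - 5*(-210)) = (-66*I*√66)/8 - (166 + 1050) = -33*I*√66/4 - 1*1216 = -33*I*√66/4 - 1216 = -1216 - 33*I*√66/4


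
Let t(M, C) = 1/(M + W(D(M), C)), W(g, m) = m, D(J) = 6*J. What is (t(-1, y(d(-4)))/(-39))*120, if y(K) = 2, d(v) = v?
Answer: -40/13 ≈ -3.0769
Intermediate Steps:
t(M, C) = 1/(C + M) (t(M, C) = 1/(M + C) = 1/(C + M))
(t(-1, y(d(-4)))/(-39))*120 = (1/((2 - 1)*(-39)))*120 = (-1/39/1)*120 = (1*(-1/39))*120 = -1/39*120 = -40/13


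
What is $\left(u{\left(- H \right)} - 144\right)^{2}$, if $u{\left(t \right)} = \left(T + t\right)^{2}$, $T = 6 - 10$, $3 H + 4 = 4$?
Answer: $16384$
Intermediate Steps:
$H = 0$ ($H = - \frac{4}{3} + \frac{1}{3} \cdot 4 = - \frac{4}{3} + \frac{4}{3} = 0$)
$T = -4$ ($T = 6 - 10 = -4$)
$u{\left(t \right)} = \left(-4 + t\right)^{2}$
$\left(u{\left(- H \right)} - 144\right)^{2} = \left(\left(-4 - 0\right)^{2} - 144\right)^{2} = \left(\left(-4 + 0\right)^{2} - 144\right)^{2} = \left(\left(-4\right)^{2} - 144\right)^{2} = \left(16 - 144\right)^{2} = \left(-128\right)^{2} = 16384$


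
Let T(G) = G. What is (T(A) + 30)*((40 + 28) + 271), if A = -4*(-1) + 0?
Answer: 11526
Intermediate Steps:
A = 4 (A = 4 + 0 = 4)
(T(A) + 30)*((40 + 28) + 271) = (4 + 30)*((40 + 28) + 271) = 34*(68 + 271) = 34*339 = 11526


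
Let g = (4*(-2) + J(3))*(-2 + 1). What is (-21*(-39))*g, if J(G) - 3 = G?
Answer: 1638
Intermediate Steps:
J(G) = 3 + G
g = 2 (g = (4*(-2) + (3 + 3))*(-2 + 1) = (-8 + 6)*(-1) = -2*(-1) = 2)
(-21*(-39))*g = -21*(-39)*2 = 819*2 = 1638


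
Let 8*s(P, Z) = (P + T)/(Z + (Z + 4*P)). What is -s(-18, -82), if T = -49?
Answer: -67/1888 ≈ -0.035487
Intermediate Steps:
s(P, Z) = (-49 + P)/(8*(2*Z + 4*P)) (s(P, Z) = ((P - 49)/(Z + (Z + 4*P)))/8 = ((-49 + P)/(2*Z + 4*P))/8 = (-49 + P)/(8*(2*Z + 4*P)))
-s(-18, -82) = -(-49 - 18)/(16*(-82 + 2*(-18))) = -(-67)/(16*(-82 - 36)) = -(-67)/(16*(-118)) = -(-1)*(-67)/(16*118) = -1*67/1888 = -67/1888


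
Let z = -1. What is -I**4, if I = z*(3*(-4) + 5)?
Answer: -2401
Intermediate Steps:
I = 7 (I = -(3*(-4) + 5) = -(-12 + 5) = -1*(-7) = 7)
-I**4 = -1*7**4 = -1*2401 = -2401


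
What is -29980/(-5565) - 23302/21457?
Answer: 102721046/23881641 ≈ 4.3013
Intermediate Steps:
-29980/(-5565) - 23302/21457 = -29980*(-1/5565) - 23302*1/21457 = 5996/1113 - 23302/21457 = 102721046/23881641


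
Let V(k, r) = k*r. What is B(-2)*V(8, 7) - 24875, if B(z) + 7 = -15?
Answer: -26107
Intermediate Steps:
B(z) = -22 (B(z) = -7 - 15 = -22)
B(-2)*V(8, 7) - 24875 = -176*7 - 24875 = -22*56 - 24875 = -1232 - 24875 = -26107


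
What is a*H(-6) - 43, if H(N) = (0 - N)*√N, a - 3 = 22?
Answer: -43 + 150*I*√6 ≈ -43.0 + 367.42*I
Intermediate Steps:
a = 25 (a = 3 + 22 = 25)
H(N) = -N^(3/2) (H(N) = (-N)*√N = -N^(3/2))
a*H(-6) - 43 = 25*(-(-6)^(3/2)) - 43 = 25*(-(-6)*I*√6) - 43 = 25*(6*I*√6) - 43 = 150*I*√6 - 43 = -43 + 150*I*√6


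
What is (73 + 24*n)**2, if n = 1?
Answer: 9409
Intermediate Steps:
(73 + 24*n)**2 = (73 + 24*1)**2 = (73 + 24)**2 = 97**2 = 9409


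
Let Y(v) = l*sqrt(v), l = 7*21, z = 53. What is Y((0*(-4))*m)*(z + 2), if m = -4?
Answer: 0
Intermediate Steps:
l = 147
Y(v) = 147*sqrt(v)
Y((0*(-4))*m)*(z + 2) = (147*sqrt((0*(-4))*(-4)))*(53 + 2) = (147*sqrt(0*(-4)))*55 = (147*sqrt(0))*55 = (147*0)*55 = 0*55 = 0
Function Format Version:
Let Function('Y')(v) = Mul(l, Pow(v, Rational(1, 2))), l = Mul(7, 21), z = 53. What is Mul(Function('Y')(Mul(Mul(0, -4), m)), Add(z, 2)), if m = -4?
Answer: 0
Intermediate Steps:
l = 147
Function('Y')(v) = Mul(147, Pow(v, Rational(1, 2)))
Mul(Function('Y')(Mul(Mul(0, -4), m)), Add(z, 2)) = Mul(Mul(147, Pow(Mul(Mul(0, -4), -4), Rational(1, 2))), Add(53, 2)) = Mul(Mul(147, Pow(Mul(0, -4), Rational(1, 2))), 55) = Mul(Mul(147, Pow(0, Rational(1, 2))), 55) = Mul(Mul(147, 0), 55) = Mul(0, 55) = 0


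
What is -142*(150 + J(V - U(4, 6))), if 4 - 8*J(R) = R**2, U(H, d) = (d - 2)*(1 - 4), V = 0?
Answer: -18815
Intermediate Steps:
U(H, d) = 6 - 3*d (U(H, d) = (-2 + d)*(-3) = 6 - 3*d)
J(R) = 1/2 - R**2/8
-142*(150 + J(V - U(4, 6))) = -142*(150 + (1/2 - (0 - (6 - 3*6))**2/8)) = -142*(150 + (1/2 - (0 - (6 - 18))**2/8)) = -142*(150 + (1/2 - (0 - 1*(-12))**2/8)) = -142*(150 + (1/2 - (0 + 12)**2/8)) = -142*(150 + (1/2 - 1/8*12**2)) = -142*(150 + (1/2 - 1/8*144)) = -142*(150 + (1/2 - 18)) = -142*(150 - 35/2) = -142*265/2 = -18815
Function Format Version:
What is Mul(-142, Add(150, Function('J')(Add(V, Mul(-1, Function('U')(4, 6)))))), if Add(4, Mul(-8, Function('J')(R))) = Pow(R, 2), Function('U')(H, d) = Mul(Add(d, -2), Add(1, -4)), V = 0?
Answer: -18815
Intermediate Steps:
Function('U')(H, d) = Add(6, Mul(-3, d)) (Function('U')(H, d) = Mul(Add(-2, d), -3) = Add(6, Mul(-3, d)))
Function('J')(R) = Add(Rational(1, 2), Mul(Rational(-1, 8), Pow(R, 2)))
Mul(-142, Add(150, Function('J')(Add(V, Mul(-1, Function('U')(4, 6)))))) = Mul(-142, Add(150, Add(Rational(1, 2), Mul(Rational(-1, 8), Pow(Add(0, Mul(-1, Add(6, Mul(-3, 6)))), 2))))) = Mul(-142, Add(150, Add(Rational(1, 2), Mul(Rational(-1, 8), Pow(Add(0, Mul(-1, Add(6, -18))), 2))))) = Mul(-142, Add(150, Add(Rational(1, 2), Mul(Rational(-1, 8), Pow(Add(0, Mul(-1, -12)), 2))))) = Mul(-142, Add(150, Add(Rational(1, 2), Mul(Rational(-1, 8), Pow(Add(0, 12), 2))))) = Mul(-142, Add(150, Add(Rational(1, 2), Mul(Rational(-1, 8), Pow(12, 2))))) = Mul(-142, Add(150, Add(Rational(1, 2), Mul(Rational(-1, 8), 144)))) = Mul(-142, Add(150, Add(Rational(1, 2), -18))) = Mul(-142, Add(150, Rational(-35, 2))) = Mul(-142, Rational(265, 2)) = -18815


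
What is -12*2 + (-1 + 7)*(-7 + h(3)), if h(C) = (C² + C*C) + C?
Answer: 60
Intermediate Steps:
h(C) = C + 2*C² (h(C) = (C² + C²) + C = 2*C² + C = C + 2*C²)
-12*2 + (-1 + 7)*(-7 + h(3)) = -12*2 + (-1 + 7)*(-7 + 3*(1 + 2*3)) = -24 + 6*(-7 + 3*(1 + 6)) = -24 + 6*(-7 + 3*7) = -24 + 6*(-7 + 21) = -24 + 6*14 = -24 + 84 = 60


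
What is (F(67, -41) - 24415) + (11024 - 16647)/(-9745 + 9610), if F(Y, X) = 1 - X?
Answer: -3284732/135 ≈ -24331.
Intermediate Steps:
(F(67, -41) - 24415) + (11024 - 16647)/(-9745 + 9610) = ((1 - 1*(-41)) - 24415) + (11024 - 16647)/(-9745 + 9610) = ((1 + 41) - 24415) - 5623/(-135) = (42 - 24415) - 5623*(-1/135) = -24373 + 5623/135 = -3284732/135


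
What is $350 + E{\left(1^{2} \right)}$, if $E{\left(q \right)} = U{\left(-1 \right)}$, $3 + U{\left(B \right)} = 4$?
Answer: $351$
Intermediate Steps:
$U{\left(B \right)} = 1$ ($U{\left(B \right)} = -3 + 4 = 1$)
$E{\left(q \right)} = 1$
$350 + E{\left(1^{2} \right)} = 350 + 1 = 351$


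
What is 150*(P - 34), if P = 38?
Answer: 600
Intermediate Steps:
150*(P - 34) = 150*(38 - 34) = 150*4 = 600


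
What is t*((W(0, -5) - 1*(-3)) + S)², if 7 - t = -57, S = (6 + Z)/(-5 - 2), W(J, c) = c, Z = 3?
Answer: 33856/49 ≈ 690.94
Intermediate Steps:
S = -9/7 (S = (6 + 3)/(-5 - 2) = 9/(-7) = 9*(-⅐) = -9/7 ≈ -1.2857)
t = 64 (t = 7 - 1*(-57) = 7 + 57 = 64)
t*((W(0, -5) - 1*(-3)) + S)² = 64*((-5 - 1*(-3)) - 9/7)² = 64*((-5 + 3) - 9/7)² = 64*(-2 - 9/7)² = 64*(-23/7)² = 64*(529/49) = 33856/49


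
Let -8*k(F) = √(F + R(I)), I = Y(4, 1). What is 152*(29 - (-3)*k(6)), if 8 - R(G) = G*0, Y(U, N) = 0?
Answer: 4408 - 57*√14 ≈ 4194.7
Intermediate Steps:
I = 0
R(G) = 8 (R(G) = 8 - G*0 = 8 - 1*0 = 8 + 0 = 8)
k(F) = -√(8 + F)/8 (k(F) = -√(F + 8)/8 = -√(8 + F)/8)
152*(29 - (-3)*k(6)) = 152*(29 - (-3)*(-√(8 + 6)/8)) = 152*(29 - (-3)*(-√14/8)) = 152*(29 - 3*√14/8) = 4408 - 57*√14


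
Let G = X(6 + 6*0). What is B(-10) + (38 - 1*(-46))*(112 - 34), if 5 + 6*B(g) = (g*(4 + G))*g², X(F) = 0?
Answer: 11769/2 ≈ 5884.5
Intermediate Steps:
G = 0
B(g) = -⅚ + 2*g³/3 (B(g) = -⅚ + ((g*(4 + 0))*g²)/6 = -⅚ + ((g*4)*g²)/6 = -⅚ + ((4*g)*g²)/6 = -⅚ + (4*g³)/6 = -⅚ + 2*g³/3)
B(-10) + (38 - 1*(-46))*(112 - 34) = (-⅚ + (⅔)*(-10)³) + (38 - 1*(-46))*(112 - 34) = (-⅚ + (⅔)*(-1000)) + (38 + 46)*78 = (-⅚ - 2000/3) + 84*78 = -1335/2 + 6552 = 11769/2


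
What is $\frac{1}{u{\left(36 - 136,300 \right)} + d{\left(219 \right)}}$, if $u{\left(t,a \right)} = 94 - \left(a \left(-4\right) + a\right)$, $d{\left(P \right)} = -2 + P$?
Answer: $\frac{1}{1211} \approx 0.00082576$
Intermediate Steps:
$u{\left(t,a \right)} = 94 + 3 a$ ($u{\left(t,a \right)} = 94 - \left(- 4 a + a\right) = 94 - - 3 a = 94 + 3 a$)
$\frac{1}{u{\left(36 - 136,300 \right)} + d{\left(219 \right)}} = \frac{1}{\left(94 + 3 \cdot 300\right) + \left(-2 + 219\right)} = \frac{1}{\left(94 + 900\right) + 217} = \frac{1}{994 + 217} = \frac{1}{1211}$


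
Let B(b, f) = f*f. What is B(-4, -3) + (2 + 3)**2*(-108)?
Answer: -2691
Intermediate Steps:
B(b, f) = f**2
B(-4, -3) + (2 + 3)**2*(-108) = (-3)**2 + (2 + 3)**2*(-108) = 9 + 5**2*(-108) = 9 + 25*(-108) = 9 - 2700 = -2691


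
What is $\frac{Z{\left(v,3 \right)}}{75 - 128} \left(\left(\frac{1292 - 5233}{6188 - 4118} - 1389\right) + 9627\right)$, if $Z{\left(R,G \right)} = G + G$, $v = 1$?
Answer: $- \frac{17048719}{18285} \approx -932.39$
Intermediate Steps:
$Z{\left(R,G \right)} = 2 G$
$\frac{Z{\left(v,3 \right)}}{75 - 128} \left(\left(\frac{1292 - 5233}{6188 - 4118} - 1389\right) + 9627\right) = \frac{2 \cdot 3}{75 - 128} \left(\left(\frac{1292 - 5233}{6188 - 4118} - 1389\right) + 9627\right) = \frac{6}{-53} \left(\left(- \frac{3941}{2070} - 1389\right) + 9627\right) = 6 \left(- \frac{1}{53}\right) \left(\left(\left(-3941\right) \frac{1}{2070} - 1389\right) + 9627\right) = - \frac{6 \left(\left(- \frac{3941}{2070} - 1389\right) + 9627\right)}{53} = - \frac{6 \left(- \frac{2879171}{2070} + 9627\right)}{53} = \left(- \frac{6}{53}\right) \frac{17048719}{2070} = - \frac{17048719}{18285}$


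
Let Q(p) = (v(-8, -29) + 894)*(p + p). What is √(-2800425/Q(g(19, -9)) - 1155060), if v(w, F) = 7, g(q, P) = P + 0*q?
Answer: I*√33751392704310/5406 ≈ 1074.7*I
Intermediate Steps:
g(q, P) = P (g(q, P) = P + 0 = P)
Q(p) = 1802*p (Q(p) = (7 + 894)*(p + p) = 901*(2*p) = 1802*p)
√(-2800425/Q(g(19, -9)) - 1155060) = √(-2800425/(1802*(-9)) - 1155060) = √(-2800425/(-16218) - 1155060) = √(-2800425*(-1/16218) - 1155060) = √(933475/5406 - 1155060) = √(-6243320885/5406) = I*√33751392704310/5406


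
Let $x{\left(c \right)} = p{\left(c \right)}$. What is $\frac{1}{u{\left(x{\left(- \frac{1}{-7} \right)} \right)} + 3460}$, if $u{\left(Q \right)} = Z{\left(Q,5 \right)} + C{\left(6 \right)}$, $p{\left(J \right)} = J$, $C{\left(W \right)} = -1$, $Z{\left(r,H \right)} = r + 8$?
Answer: $\frac{7}{24270} \approx 0.00028842$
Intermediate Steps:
$Z{\left(r,H \right)} = 8 + r$
$x{\left(c \right)} = c$
$u{\left(Q \right)} = 7 + Q$ ($u{\left(Q \right)} = \left(8 + Q\right) - 1 = 7 + Q$)
$\frac{1}{u{\left(x{\left(- \frac{1}{-7} \right)} \right)} + 3460} = \frac{1}{\left(7 - \frac{1}{-7}\right) + 3460} = \frac{1}{\left(7 - - \frac{1}{7}\right) + 3460} = \frac{1}{\left(7 + \frac{1}{7}\right) + 3460} = \frac{1}{\frac{50}{7} + 3460} = \frac{1}{\frac{24270}{7}} = \frac{7}{24270}$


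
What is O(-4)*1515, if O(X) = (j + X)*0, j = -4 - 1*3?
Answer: 0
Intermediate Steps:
j = -7 (j = -4 - 3 = -7)
O(X) = 0 (O(X) = (-7 + X)*0 = 0)
O(-4)*1515 = 0*1515 = 0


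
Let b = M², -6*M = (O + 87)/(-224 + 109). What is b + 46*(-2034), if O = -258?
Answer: -4949532351/52900 ≈ -93564.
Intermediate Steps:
M = -57/230 (M = -(-258 + 87)/(6*(-224 + 109)) = -(-57)/(2*(-115)) = -(-57)*(-1)/(2*115) = -⅙*171/115 = -57/230 ≈ -0.24783)
b = 3249/52900 (b = (-57/230)² = 3249/52900 ≈ 0.061418)
b + 46*(-2034) = 3249/52900 + 46*(-2034) = 3249/52900 - 93564 = -4949532351/52900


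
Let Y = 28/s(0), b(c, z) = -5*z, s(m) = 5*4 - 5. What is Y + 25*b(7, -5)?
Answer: 9403/15 ≈ 626.87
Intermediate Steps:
s(m) = 15 (s(m) = 20 - 5 = 15)
Y = 28/15 ≈ 1.8667
Y + 25*b(7, -5) = 28/15 + 25*(-5*(-5)) = 28/15 + 25*25 = 28/15 + 625 = 9403/15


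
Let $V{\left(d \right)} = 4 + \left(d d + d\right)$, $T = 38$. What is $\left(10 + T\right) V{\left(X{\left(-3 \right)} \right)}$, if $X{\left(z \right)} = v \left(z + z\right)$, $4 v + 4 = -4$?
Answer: $7680$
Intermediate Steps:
$v = -2$ ($v = -1 + \frac{1}{4} \left(-4\right) = -1 - 1 = -2$)
$X{\left(z \right)} = - 4 z$ ($X{\left(z \right)} = - 2 \left(z + z\right) = - 2 \cdot 2 z = - 4 z$)
$V{\left(d \right)} = 4 + d + d^{2}$ ($V{\left(d \right)} = 4 + \left(d^{2} + d\right) = 4 + \left(d + d^{2}\right) = 4 + d + d^{2}$)
$\left(10 + T\right) V{\left(X{\left(-3 \right)} \right)} = \left(10 + 38\right) \left(4 - -12 + \left(\left(-4\right) \left(-3\right)\right)^{2}\right) = 48 \left(4 + 12 + 12^{2}\right) = 48 \left(4 + 12 + 144\right) = 48 \cdot 160 = 7680$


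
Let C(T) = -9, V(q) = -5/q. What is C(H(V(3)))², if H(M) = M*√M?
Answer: 81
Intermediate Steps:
H(M) = M^(3/2)
C(H(V(3)))² = (-9)² = 81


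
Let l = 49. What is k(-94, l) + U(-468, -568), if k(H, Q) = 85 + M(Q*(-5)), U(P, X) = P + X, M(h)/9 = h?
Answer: -3156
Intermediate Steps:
M(h) = 9*h
k(H, Q) = 85 - 45*Q (k(H, Q) = 85 + 9*(Q*(-5)) = 85 + 9*(-5*Q) = 85 - 45*Q)
k(-94, l) + U(-468, -568) = (85 - 45*49) + (-468 - 568) = (85 - 2205) - 1036 = -2120 - 1036 = -3156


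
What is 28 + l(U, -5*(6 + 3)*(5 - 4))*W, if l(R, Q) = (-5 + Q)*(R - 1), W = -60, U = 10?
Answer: 27028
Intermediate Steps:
l(R, Q) = (-1 + R)*(-5 + Q) (l(R, Q) = (-5 + Q)*(-1 + R) = (-1 + R)*(-5 + Q))
28 + l(U, -5*(6 + 3)*(5 - 4))*W = 28 + (5 - (-5)*(6 + 3)*(5 - 4) - 5*10 - 5*(6 + 3)*(5 - 4)*10)*(-60) = 28 + (5 - (-5)*9*1 - 50 - 45*10)*(-60) = 28 + (5 - (-5)*9 - 50 - 5*9*10)*(-60) = 28 + (5 - 1*(-45) - 50 - 45*10)*(-60) = 28 + (5 + 45 - 50 - 450)*(-60) = 28 - 450*(-60) = 28 + 27000 = 27028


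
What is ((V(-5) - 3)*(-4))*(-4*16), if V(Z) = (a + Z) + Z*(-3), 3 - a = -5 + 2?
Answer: 3328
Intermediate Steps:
a = 6 (a = 3 - (-5 + 2) = 3 - 1*(-3) = 3 + 3 = 6)
V(Z) = 6 - 2*Z (V(Z) = (6 + Z) + Z*(-3) = (6 + Z) - 3*Z = 6 - 2*Z)
((V(-5) - 3)*(-4))*(-4*16) = (((6 - 2*(-5)) - 3)*(-4))*(-4*16) = (((6 + 10) - 3)*(-4))*(-64) = ((16 - 3)*(-4))*(-64) = (13*(-4))*(-64) = -52*(-64) = 3328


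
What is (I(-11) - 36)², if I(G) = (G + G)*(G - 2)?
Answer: 62500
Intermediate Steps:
I(G) = 2*G*(-2 + G) (I(G) = (2*G)*(-2 + G) = 2*G*(-2 + G))
(I(-11) - 36)² = (2*(-11)*(-2 - 11) - 36)² = (2*(-11)*(-13) - 36)² = (286 - 36)² = 250² = 62500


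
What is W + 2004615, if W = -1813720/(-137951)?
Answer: 276540457585/137951 ≈ 2.0046e+6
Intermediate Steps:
W = 1813720/137951 (W = -1813720*(-1/137951) = 1813720/137951 ≈ 13.148)
W + 2004615 = 1813720/137951 + 2004615 = 276540457585/137951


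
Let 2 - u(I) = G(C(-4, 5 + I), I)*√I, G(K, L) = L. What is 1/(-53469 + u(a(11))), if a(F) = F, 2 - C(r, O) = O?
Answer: -53467/2858718758 + 11*√11/2858718758 ≈ -1.8690e-5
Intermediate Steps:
C(r, O) = 2 - O
u(I) = 2 - I^(3/2) (u(I) = 2 - I*√I = 2 - I^(3/2))
1/(-53469 + u(a(11))) = 1/(-53469 + (2 - 11^(3/2))) = 1/(-53469 + (2 - 11*√11)) = 1/(-53467 - 11*√11)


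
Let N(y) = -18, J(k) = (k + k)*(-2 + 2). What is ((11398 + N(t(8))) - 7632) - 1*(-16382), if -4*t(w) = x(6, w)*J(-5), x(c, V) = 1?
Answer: 20130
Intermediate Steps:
J(k) = 0 (J(k) = (2*k)*0 = 0)
t(w) = 0 (t(w) = -0/4 = -¼*0 = 0)
((11398 + N(t(8))) - 7632) - 1*(-16382) = ((11398 - 18) - 7632) - 1*(-16382) = (11380 - 7632) + 16382 = 3748 + 16382 = 20130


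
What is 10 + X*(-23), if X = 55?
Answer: -1255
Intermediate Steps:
10 + X*(-23) = 10 + 55*(-23) = 10 - 1265 = -1255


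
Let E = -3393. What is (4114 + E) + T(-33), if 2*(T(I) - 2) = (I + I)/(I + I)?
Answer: 1447/2 ≈ 723.50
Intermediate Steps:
T(I) = 5/2 (T(I) = 2 + ((I + I)/(I + I))/2 = 2 + ((2*I)/((2*I)))/2 = 2 + ((2*I)*(1/(2*I)))/2 = 2 + (1/2)*1 = 2 + 1/2 = 5/2)
(4114 + E) + T(-33) = (4114 - 3393) + 5/2 = 721 + 5/2 = 1447/2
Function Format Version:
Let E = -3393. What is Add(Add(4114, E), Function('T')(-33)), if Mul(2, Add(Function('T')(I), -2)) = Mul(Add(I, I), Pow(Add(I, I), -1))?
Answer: Rational(1447, 2) ≈ 723.50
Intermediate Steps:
Function('T')(I) = Rational(5, 2) (Function('T')(I) = Add(2, Mul(Rational(1, 2), Mul(Add(I, I), Pow(Add(I, I), -1)))) = Add(2, Mul(Rational(1, 2), Mul(Mul(2, I), Pow(Mul(2, I), -1)))) = Add(2, Mul(Rational(1, 2), Mul(Mul(2, I), Mul(Rational(1, 2), Pow(I, -1))))) = Add(2, Mul(Rational(1, 2), 1)) = Add(2, Rational(1, 2)) = Rational(5, 2))
Add(Add(4114, E), Function('T')(-33)) = Add(Add(4114, -3393), Rational(5, 2)) = Add(721, Rational(5, 2)) = Rational(1447, 2)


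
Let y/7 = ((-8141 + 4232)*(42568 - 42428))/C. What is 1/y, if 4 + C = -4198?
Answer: 2101/1915410 ≈ 0.0010969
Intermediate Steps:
C = -4202 (C = -4 - 4198 = -4202)
y = 1915410/2101 (y = 7*(((-8141 + 4232)*(42568 - 42428))/(-4202)) = 7*(-3909*140*(-1/4202)) = 7*(-547260*(-1/4202)) = 7*(273630/2101) = 1915410/2101 ≈ 911.67)
1/y = 1/(1915410/2101) = 2101/1915410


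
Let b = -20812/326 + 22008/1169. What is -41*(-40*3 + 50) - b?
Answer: 79349600/27221 ≈ 2915.0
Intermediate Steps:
b = -1225330/27221 (b = -20812*1/326 + 22008*(1/1169) = -10406/163 + 3144/167 = -1225330/27221 ≈ -45.014)
-41*(-40*3 + 50) - b = -41*(-40*3 + 50) - 1*(-1225330/27221) = -41*(-120 + 50) + 1225330/27221 = -41*(-70) + 1225330/27221 = 2870 + 1225330/27221 = 79349600/27221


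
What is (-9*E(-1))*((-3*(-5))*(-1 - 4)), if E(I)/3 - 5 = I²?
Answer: 12150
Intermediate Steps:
E(I) = 15 + 3*I²
(-9*E(-1))*((-3*(-5))*(-1 - 4)) = (-9*(15 + 3*(-1)²))*((-3*(-5))*(-1 - 4)) = (-9*(15 + 3*1))*(15*(-5)) = -9*(15 + 3)*(-75) = -9*18*(-75) = -162*(-75) = 12150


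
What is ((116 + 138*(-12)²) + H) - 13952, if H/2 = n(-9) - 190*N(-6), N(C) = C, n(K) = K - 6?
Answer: 8286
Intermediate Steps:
n(K) = -6 + K
H = 2250 (H = 2*((-6 - 9) - 190*(-6)) = 2*(-15 + 1140) = 2*1125 = 2250)
((116 + 138*(-12)²) + H) - 13952 = ((116 + 138*(-12)²) + 2250) - 13952 = ((116 + 138*144) + 2250) - 13952 = ((116 + 19872) + 2250) - 13952 = (19988 + 2250) - 13952 = 22238 - 13952 = 8286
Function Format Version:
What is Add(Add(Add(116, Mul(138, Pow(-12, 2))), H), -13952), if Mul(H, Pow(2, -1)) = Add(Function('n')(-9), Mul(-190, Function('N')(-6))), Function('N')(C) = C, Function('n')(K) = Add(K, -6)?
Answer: 8286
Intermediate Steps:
Function('n')(K) = Add(-6, K)
H = 2250 (H = Mul(2, Add(Add(-6, -9), Mul(-190, -6))) = Mul(2, Add(-15, 1140)) = Mul(2, 1125) = 2250)
Add(Add(Add(116, Mul(138, Pow(-12, 2))), H), -13952) = Add(Add(Add(116, Mul(138, Pow(-12, 2))), 2250), -13952) = Add(Add(Add(116, Mul(138, 144)), 2250), -13952) = Add(Add(Add(116, 19872), 2250), -13952) = Add(Add(19988, 2250), -13952) = Add(22238, -13952) = 8286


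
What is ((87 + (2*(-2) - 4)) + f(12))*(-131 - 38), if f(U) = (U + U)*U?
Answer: -62023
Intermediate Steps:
f(U) = 2*U² (f(U) = (2*U)*U = 2*U²)
((87 + (2*(-2) - 4)) + f(12))*(-131 - 38) = ((87 + (2*(-2) - 4)) + 2*12²)*(-131 - 38) = ((87 + (-4 - 4)) + 2*144)*(-169) = ((87 - 8) + 288)*(-169) = (79 + 288)*(-169) = 367*(-169) = -62023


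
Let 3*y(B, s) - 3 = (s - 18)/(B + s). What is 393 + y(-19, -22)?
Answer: 48502/123 ≈ 394.33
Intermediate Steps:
y(B, s) = 1 + (-18 + s)/(3*(B + s)) (y(B, s) = 1 + ((s - 18)/(B + s))/3 = 1 + ((-18 + s)/(B + s))/3 = 1 + (-18 + s)/(3*(B + s)))
393 + y(-19, -22) = 393 + (-6 - 19 + (4/3)*(-22))/(-19 - 22) = 393 + (-6 - 19 - 88/3)/(-41) = 393 - 1/41*(-163/3) = 393 + 163/123 = 48502/123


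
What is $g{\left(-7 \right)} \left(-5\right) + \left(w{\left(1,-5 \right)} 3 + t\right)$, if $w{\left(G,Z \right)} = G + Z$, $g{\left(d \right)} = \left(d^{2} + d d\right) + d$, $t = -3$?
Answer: $-470$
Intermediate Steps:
$g{\left(d \right)} = d + 2 d^{2}$ ($g{\left(d \right)} = \left(d^{2} + d^{2}\right) + d = 2 d^{2} + d = d + 2 d^{2}$)
$g{\left(-7 \right)} \left(-5\right) + \left(w{\left(1,-5 \right)} 3 + t\right) = - 7 \left(1 + 2 \left(-7\right)\right) \left(-5\right) + \left(\left(1 - 5\right) 3 - 3\right) = - 7 \left(1 - 14\right) \left(-5\right) - 15 = \left(-7\right) \left(-13\right) \left(-5\right) - 15 = 91 \left(-5\right) - 15 = -455 - 15 = -470$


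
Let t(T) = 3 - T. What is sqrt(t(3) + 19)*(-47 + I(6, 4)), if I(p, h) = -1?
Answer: -48*sqrt(19) ≈ -209.23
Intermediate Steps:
sqrt(t(3) + 19)*(-47 + I(6, 4)) = sqrt((3 - 1*3) + 19)*(-47 - 1) = sqrt((3 - 3) + 19)*(-48) = sqrt(0 + 19)*(-48) = sqrt(19)*(-48) = -48*sqrt(19)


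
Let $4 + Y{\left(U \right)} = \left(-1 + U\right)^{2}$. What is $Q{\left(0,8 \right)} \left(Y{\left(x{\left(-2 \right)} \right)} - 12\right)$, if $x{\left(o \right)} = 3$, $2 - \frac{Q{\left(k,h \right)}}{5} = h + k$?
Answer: $360$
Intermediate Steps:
$Q{\left(k,h \right)} = 10 - 5 h - 5 k$ ($Q{\left(k,h \right)} = 10 - 5 \left(h + k\right) = 10 - \left(5 h + 5 k\right) = 10 - 5 h - 5 k$)
$Y{\left(U \right)} = -4 + \left(-1 + U\right)^{2}$
$Q{\left(0,8 \right)} \left(Y{\left(x{\left(-2 \right)} \right)} - 12\right) = \left(10 - 40 - 0\right) \left(\left(-4 + \left(-1 + 3\right)^{2}\right) - 12\right) = \left(10 - 40 + 0\right) \left(\left(-4 + 2^{2}\right) - 12\right) = - 30 \left(\left(-4 + 4\right) - 12\right) = - 30 \left(0 - 12\right) = \left(-30\right) \left(-12\right) = 360$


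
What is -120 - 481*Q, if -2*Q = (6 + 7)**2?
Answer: 81049/2 ≈ 40525.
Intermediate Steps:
Q = -169/2 (Q = -(6 + 7)**2/2 = -1/2*13**2 = -1/2*169 = -169/2 ≈ -84.500)
-120 - 481*Q = -120 - 481*(-169/2) = -120 + 81289/2 = 81049/2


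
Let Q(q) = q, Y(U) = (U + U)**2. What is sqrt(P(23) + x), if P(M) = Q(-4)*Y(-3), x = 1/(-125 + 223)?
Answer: I*sqrt(28222)/14 ≈ 12.0*I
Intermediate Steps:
Y(U) = 4*U**2 (Y(U) = (2*U)**2 = 4*U**2)
x = 1/98 ≈ 0.010204
P(M) = -144 (P(M) = -16*(-3)**2 = -16*9 = -4*36 = -144)
sqrt(P(23) + x) = sqrt(-144 + 1/98) = sqrt(-14111/98) = I*sqrt(28222)/14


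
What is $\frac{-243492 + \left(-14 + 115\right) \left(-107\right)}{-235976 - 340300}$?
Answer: $\frac{254299}{576276} \approx 0.44128$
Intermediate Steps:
$\frac{-243492 + \left(-14 + 115\right) \left(-107\right)}{-235976 - 340300} = \frac{-243492 + 101 \left(-107\right)}{-576276} = \left(-243492 - 10807\right) \left(- \frac{1}{576276}\right) = \left(-254299\right) \left(- \frac{1}{576276}\right) = \frac{254299}{576276}$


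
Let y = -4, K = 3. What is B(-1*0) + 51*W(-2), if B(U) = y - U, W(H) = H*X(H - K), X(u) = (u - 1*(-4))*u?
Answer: -514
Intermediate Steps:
X(u) = u*(4 + u) (X(u) = (u + 4)*u = (4 + u)*u = u*(4 + u))
W(H) = H*(1 + H)*(-3 + H) (W(H) = H*((H - 1*3)*(4 + (H - 1*3))) = H*((H - 3)*(4 + (H - 3))) = H*((-3 + H)*(4 + (-3 + H))) = H*((-3 + H)*(1 + H)) = H*((1 + H)*(-3 + H)) = H*(1 + H)*(-3 + H))
B(U) = -4 - U
B(-1*0) + 51*W(-2) = (-4 - (-1)*0) + 51*(-2*(1 - 2)*(-3 - 2)) = (-4 - 1*0) + 51*(-2*(-1)*(-5)) = (-4 + 0) + 51*(-10) = -4 - 510 = -514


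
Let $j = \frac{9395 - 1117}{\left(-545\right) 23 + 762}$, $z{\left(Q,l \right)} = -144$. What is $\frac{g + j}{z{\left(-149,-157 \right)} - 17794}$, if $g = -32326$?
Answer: $\frac{190291138}{105592037} \approx 1.8021$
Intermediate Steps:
$j = - \frac{8278}{11773}$ ($j = \frac{8278}{-12535 + 762} = \frac{8278}{-11773} = 8278 \left(- \frac{1}{11773}\right) = - \frac{8278}{11773} \approx -0.70313$)
$\frac{g + j}{z{\left(-149,-157 \right)} - 17794} = \frac{-32326 - \frac{8278}{11773}}{-144 - 17794} = - \frac{380582276}{11773 \left(-17938\right)} = \left(- \frac{380582276}{11773}\right) \left(- \frac{1}{17938}\right) = \frac{190291138}{105592037}$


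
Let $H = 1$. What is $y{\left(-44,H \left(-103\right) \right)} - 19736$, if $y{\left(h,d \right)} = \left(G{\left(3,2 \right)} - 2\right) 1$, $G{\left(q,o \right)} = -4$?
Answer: $-19742$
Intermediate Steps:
$y{\left(h,d \right)} = -6$ ($y{\left(h,d \right)} = \left(-4 - 2\right) 1 = \left(-6\right) 1 = -6$)
$y{\left(-44,H \left(-103\right) \right)} - 19736 = -6 - 19736 = -19742$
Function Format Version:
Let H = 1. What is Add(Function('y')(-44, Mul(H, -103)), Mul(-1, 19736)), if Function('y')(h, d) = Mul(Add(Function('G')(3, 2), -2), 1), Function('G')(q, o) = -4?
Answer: -19742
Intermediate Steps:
Function('y')(h, d) = -6 (Function('y')(h, d) = Mul(Add(-4, -2), 1) = Mul(-6, 1) = -6)
Add(Function('y')(-44, Mul(H, -103)), Mul(-1, 19736)) = Add(-6, Mul(-1, 19736)) = Add(-6, -19736) = -19742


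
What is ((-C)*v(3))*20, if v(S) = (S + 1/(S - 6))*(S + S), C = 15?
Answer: -4800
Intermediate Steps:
v(S) = 2*S*(S + 1/(-6 + S)) (v(S) = (S + 1/(-6 + S))*(2*S) = 2*S*(S + 1/(-6 + S)))
((-C)*v(3))*20 = ((-1*15)*(2*3*(1 + 3² - 6*3)/(-6 + 3)))*20 = -30*3*(1 + 9 - 18)/(-3)*20 = -30*3*(-1)*(-8)/3*20 = -15*16*20 = -240*20 = -4800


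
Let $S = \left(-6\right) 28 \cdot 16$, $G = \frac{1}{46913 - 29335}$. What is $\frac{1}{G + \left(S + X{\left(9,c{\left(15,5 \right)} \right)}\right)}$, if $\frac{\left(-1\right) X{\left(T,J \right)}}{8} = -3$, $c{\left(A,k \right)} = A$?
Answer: $- \frac{17578}{46827791} \approx -0.00037538$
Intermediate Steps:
$G = \frac{1}{17578} \approx 5.6889 \cdot 10^{-5}$
$X{\left(T,J \right)} = 24$ ($X{\left(T,J \right)} = \left(-8\right) \left(-3\right) = 24$)
$S = -2688$ ($S = \left(-168\right) 16 = -2688$)
$\frac{1}{G + \left(S + X{\left(9,c{\left(15,5 \right)} \right)}\right)} = \frac{1}{\frac{1}{17578} + \left(-2688 + 24\right)} = \frac{1}{\frac{1}{17578} - 2664} = \frac{1}{- \frac{46827791}{17578}} = - \frac{17578}{46827791}$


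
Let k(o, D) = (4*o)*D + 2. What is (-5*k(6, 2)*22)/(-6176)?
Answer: 1375/1544 ≈ 0.89054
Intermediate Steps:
k(o, D) = 2 + 4*D*o (k(o, D) = 4*D*o + 2 = 2 + 4*D*o)
(-5*k(6, 2)*22)/(-6176) = (-5*(2 + 4*2*6)*22)/(-6176) = (-5*(2 + 48)*22)*(-1/6176) = (-5*50*22)*(-1/6176) = -250*22*(-1/6176) = -5500*(-1/6176) = 1375/1544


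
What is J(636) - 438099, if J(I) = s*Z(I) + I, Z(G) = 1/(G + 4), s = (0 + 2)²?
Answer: -69994079/160 ≈ -4.3746e+5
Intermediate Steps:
s = 4 (s = 2² = 4)
Z(G) = 1/(4 + G)
J(I) = I + 4/(4 + I) (J(I) = 4/(4 + I) + I = I + 4/(4 + I))
J(636) - 438099 = (4 + 636*(4 + 636))/(4 + 636) - 438099 = (4 + 636*640)/640 - 438099 = (4 + 407040)/640 - 438099 = (1/640)*407044 - 438099 = 101761/160 - 438099 = -69994079/160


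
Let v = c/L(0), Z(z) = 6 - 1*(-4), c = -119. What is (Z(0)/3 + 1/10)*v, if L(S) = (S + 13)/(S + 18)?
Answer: -36771/65 ≈ -565.71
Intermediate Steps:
Z(z) = 10 (Z(z) = 6 + 4 = 10)
L(S) = (13 + S)/(18 + S)
v = -2142/13 (v = -119*(18 + 0)/(13 + 0) = -119/(13/18) = -119/((1/18)*13) = -119/13/18 = -119*18/13 = -2142/13 ≈ -164.77)
(Z(0)/3 + 1/10)*v = (10/3 + 1/10)*(-2142/13) = (10*(⅓) + 1*(⅒))*(-2142/13) = (10/3 + ⅒)*(-2142/13) = (103/30)*(-2142/13) = -36771/65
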